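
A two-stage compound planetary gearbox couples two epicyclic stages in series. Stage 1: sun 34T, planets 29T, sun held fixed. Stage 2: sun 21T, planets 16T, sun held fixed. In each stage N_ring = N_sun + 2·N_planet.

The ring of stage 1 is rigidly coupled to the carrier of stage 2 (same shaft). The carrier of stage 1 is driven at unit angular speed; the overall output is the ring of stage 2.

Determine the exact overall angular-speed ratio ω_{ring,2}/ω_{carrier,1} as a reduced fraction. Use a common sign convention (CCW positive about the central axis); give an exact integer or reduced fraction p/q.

2331/1219

Stage 1: N_ring = 34 + 2·29 = 92
Stage 1: 34(ω_s−ω_c) = −92(ω_r−ω_c),  ω_s=0, ω_c=1
Stage 1: ω_r = 1 − (34/92)(0−1) = 63/46
  ⇒ ω_r¹/ω_c¹ = 63/46
Stage 2: N_ring = 21 + 2·16 = 53
Stage 2: 21(ω_s−ω_c) = −53(ω_r−ω_c),  ω_s=0, ω_c=1
Stage 2: ω_r = 1 − (21/53)(0−1) = 74/53
  ⇒ ω_r²/ω_c² = 74/53
Coupling ω_c² = ω_r¹ ⇒ overall = 63/46 × 74/53 = 2331/1219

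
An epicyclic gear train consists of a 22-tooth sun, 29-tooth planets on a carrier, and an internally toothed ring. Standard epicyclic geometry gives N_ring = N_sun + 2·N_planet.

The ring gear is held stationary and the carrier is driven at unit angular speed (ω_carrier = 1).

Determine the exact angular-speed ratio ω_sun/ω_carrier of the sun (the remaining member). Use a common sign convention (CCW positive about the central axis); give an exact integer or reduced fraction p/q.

51/11

N_ring = 22 + 2·29 = 80
22(ω_s−ω_c) = −80(ω_r−ω_c),  ω_r=0, ω_c=1
ω_s = 1 − (80/22)(0−1) = 51/11
ω_s/ω_c = 51/11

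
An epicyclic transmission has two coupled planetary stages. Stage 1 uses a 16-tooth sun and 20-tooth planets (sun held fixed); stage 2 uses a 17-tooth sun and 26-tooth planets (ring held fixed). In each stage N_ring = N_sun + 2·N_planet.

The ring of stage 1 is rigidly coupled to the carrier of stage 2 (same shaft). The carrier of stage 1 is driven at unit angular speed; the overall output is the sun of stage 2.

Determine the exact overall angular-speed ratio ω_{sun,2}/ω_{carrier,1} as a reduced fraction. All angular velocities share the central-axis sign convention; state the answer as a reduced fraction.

774/119

Stage 1: N_ring = 16 + 2·20 = 56
Stage 1: 16(ω_s−ω_c) = −56(ω_r−ω_c),  ω_s=0, ω_c=1
Stage 1: ω_r = 1 − (16/56)(0−1) = 9/7
  ⇒ ω_r¹/ω_c¹ = 9/7
Stage 2: N_ring = 17 + 2·26 = 69
Stage 2: 17(ω_s−ω_c) = −69(ω_r−ω_c),  ω_r=0, ω_c=1
Stage 2: ω_s = 1 − (69/17)(0−1) = 86/17
  ⇒ ω_s²/ω_c² = 86/17
Coupling ω_c² = ω_r¹ ⇒ overall = 9/7 × 86/17 = 774/119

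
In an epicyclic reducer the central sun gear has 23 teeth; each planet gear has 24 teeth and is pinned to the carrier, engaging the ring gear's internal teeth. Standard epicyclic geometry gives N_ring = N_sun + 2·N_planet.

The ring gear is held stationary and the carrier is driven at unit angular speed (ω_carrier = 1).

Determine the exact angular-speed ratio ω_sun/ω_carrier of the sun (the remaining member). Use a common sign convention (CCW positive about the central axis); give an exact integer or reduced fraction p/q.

N_ring = 23 + 2·24 = 71
23(ω_s−ω_c) = −71(ω_r−ω_c),  ω_r=0, ω_c=1
ω_s = 1 − (71/23)(0−1) = 94/23
ω_s/ω_c = 94/23

94/23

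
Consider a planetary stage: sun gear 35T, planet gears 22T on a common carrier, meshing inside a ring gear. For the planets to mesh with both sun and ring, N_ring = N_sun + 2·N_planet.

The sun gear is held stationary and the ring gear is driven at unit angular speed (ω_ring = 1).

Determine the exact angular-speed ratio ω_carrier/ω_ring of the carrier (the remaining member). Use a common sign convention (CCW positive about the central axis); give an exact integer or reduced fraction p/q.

N_ring = 35 + 2·22 = 79
35(ω_s−ω_c) = −79(ω_r−ω_c),  ω_s=0, ω_r=1
35(0−ω_c) = −79(1−ω_c)  ⇒  114ω_c = 79  ⇒  ω_c = 79/114
ω_c/ω_r = 79/114

79/114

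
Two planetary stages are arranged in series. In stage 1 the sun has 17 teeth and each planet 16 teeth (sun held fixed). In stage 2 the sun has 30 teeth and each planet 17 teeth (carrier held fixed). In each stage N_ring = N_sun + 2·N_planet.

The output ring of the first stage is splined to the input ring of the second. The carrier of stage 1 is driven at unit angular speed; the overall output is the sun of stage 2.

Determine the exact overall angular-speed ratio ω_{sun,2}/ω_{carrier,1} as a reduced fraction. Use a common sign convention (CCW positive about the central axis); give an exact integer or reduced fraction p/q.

-704/245

Stage 1: N_ring = 17 + 2·16 = 49
Stage 1: 17(ω_s−ω_c) = −49(ω_r−ω_c),  ω_s=0, ω_c=1
Stage 1: ω_r = 1 − (17/49)(0−1) = 66/49
  ⇒ ω_r¹/ω_c¹ = 66/49
Stage 2: N_ring = 30 + 2·17 = 64
Stage 2: 30(ω_s−ω_c) = −64(ω_r−ω_c),  ω_c=0, ω_r=1
Stage 2: ω_s = 0 − (64/30)(1−0) = -32/15
  ⇒ ω_s²/ω_r² = -32/15
Coupling ω_r² = ω_r¹ ⇒ overall = 66/49 × -32/15 = -704/245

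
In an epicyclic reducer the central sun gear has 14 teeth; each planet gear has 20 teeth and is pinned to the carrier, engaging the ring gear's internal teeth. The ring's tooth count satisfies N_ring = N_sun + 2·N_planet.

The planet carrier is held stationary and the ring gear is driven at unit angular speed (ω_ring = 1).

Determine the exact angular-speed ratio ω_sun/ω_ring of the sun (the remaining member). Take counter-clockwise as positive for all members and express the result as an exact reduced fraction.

-27/7

N_ring = 14 + 2·20 = 54
14(ω_s−ω_c) = −54(ω_r−ω_c),  ω_c=0, ω_r=1
ω_s = 0 − (54/14)(1−0) = -27/7
ω_s/ω_r = -27/7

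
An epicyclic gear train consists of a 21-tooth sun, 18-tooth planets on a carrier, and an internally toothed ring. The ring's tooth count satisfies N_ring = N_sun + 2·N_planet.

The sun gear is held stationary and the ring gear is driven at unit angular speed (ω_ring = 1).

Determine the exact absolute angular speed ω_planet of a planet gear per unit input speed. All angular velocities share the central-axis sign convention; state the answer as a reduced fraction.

19/12

N_ring = 21 + 2·18 = 57
21(ω_s−ω_c) = −57(ω_r−ω_c),  ω_s=0, ω_r=1
21(0−ω_c) = −57(1−ω_c)  ⇒  78ω_c = 57  ⇒  ω_c = 19/26
sun–planet: 21·(0−19/26) = −18·(ω_p−ω_c)  ⇒  ω_p−ω_c = −(21/18)·(-19/26) = 133/156
ω_p = 19/26 + 133/156 = 19/12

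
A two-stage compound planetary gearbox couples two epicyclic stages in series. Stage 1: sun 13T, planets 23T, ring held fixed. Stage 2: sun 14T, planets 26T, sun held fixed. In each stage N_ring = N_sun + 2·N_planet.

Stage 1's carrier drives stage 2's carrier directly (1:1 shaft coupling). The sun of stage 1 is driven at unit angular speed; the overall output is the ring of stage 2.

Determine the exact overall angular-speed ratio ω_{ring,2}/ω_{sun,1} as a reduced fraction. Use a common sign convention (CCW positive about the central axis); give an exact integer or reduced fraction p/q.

65/297

Stage 1: N_ring = 13 + 2·23 = 59
Stage 1: 13(ω_s−ω_c) = −59(ω_r−ω_c),  ω_r=0, ω_s=1
Stage 1: 13(1−ω_c) = −59(0−ω_c)  ⇒  72ω_c = 13  ⇒  ω_c = 13/72
  ⇒ ω_c¹/ω_s¹ = 13/72
Stage 2: N_ring = 14 + 2·26 = 66
Stage 2: 14(ω_s−ω_c) = −66(ω_r−ω_c),  ω_s=0, ω_c=1
Stage 2: ω_r = 1 − (14/66)(0−1) = 40/33
  ⇒ ω_r²/ω_c² = 40/33
Coupling ω_c² = ω_c¹ ⇒ overall = 13/72 × 40/33 = 65/297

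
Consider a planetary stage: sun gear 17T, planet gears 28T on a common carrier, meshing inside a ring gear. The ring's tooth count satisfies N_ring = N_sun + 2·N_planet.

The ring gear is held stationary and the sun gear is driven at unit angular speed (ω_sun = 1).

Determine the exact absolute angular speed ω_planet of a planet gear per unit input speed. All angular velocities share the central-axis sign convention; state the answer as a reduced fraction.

N_ring = 17 + 2·28 = 73
17(ω_s−ω_c) = −73(ω_r−ω_c),  ω_r=0, ω_s=1
17(1−ω_c) = −73(0−ω_c)  ⇒  90ω_c = 17  ⇒  ω_c = 17/90
sun–planet: 17·(1−17/90) = −28·(ω_p−ω_c)  ⇒  ω_p−ω_c = −(17/28)·(73/90) = -1241/2520
ω_p = 17/90 − 1241/2520 = -17/56

-17/56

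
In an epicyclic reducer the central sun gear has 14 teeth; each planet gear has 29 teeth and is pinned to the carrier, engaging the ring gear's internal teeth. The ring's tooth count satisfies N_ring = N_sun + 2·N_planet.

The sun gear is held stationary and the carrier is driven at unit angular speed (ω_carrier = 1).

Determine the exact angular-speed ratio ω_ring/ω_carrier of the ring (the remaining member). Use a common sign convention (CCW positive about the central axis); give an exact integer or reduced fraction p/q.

N_ring = 14 + 2·29 = 72
14(ω_s−ω_c) = −72(ω_r−ω_c),  ω_s=0, ω_c=1
ω_r = 1 − (14/72)(0−1) = 43/36
ω_r/ω_c = 43/36

43/36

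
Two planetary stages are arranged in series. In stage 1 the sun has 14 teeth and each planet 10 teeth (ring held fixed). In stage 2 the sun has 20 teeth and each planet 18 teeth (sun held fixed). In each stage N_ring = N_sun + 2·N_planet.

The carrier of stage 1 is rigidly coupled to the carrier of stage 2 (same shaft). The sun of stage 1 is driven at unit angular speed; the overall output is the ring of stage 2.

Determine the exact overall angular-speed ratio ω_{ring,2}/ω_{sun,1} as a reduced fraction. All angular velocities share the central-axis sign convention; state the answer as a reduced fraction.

Stage 1: N_ring = 14 + 2·10 = 34
Stage 1: 14(ω_s−ω_c) = −34(ω_r−ω_c),  ω_r=0, ω_s=1
Stage 1: 14(1−ω_c) = −34(0−ω_c)  ⇒  48ω_c = 14  ⇒  ω_c = 7/24
  ⇒ ω_c¹/ω_s¹ = 7/24
Stage 2: N_ring = 20 + 2·18 = 56
Stage 2: 20(ω_s−ω_c) = −56(ω_r−ω_c),  ω_s=0, ω_c=1
Stage 2: ω_r = 1 − (20/56)(0−1) = 19/14
  ⇒ ω_r²/ω_c² = 19/14
Coupling ω_c² = ω_c¹ ⇒ overall = 7/24 × 19/14 = 19/48

19/48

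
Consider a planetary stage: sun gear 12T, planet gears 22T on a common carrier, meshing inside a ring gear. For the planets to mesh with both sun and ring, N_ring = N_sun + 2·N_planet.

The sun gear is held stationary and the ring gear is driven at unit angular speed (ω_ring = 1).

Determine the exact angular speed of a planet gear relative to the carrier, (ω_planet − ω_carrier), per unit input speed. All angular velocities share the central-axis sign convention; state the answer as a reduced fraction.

84/187

N_ring = 12 + 2·22 = 56
12(ω_s−ω_c) = −56(ω_r−ω_c),  ω_s=0, ω_r=1
12(0−ω_c) = −56(1−ω_c)  ⇒  68ω_c = 56  ⇒  ω_c = 14/17
sun–planet: 12·(0−14/17) = −22·(ω_p−ω_c)  ⇒  ω_p−ω_c = −(12/22)·(-14/17) = 84/187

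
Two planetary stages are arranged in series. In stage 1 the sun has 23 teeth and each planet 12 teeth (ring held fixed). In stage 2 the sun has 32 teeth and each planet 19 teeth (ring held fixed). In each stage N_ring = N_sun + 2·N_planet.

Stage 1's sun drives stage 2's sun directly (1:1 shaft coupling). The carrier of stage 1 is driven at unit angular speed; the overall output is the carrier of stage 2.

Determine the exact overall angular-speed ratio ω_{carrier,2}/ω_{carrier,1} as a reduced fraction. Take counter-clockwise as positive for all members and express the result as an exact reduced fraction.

1120/1173

Stage 1: N_ring = 23 + 2·12 = 47
Stage 1: 23(ω_s−ω_c) = −47(ω_r−ω_c),  ω_r=0, ω_c=1
Stage 1: ω_s = 1 − (47/23)(0−1) = 70/23
  ⇒ ω_s¹/ω_c¹ = 70/23
Stage 2: N_ring = 32 + 2·19 = 70
Stage 2: 32(ω_s−ω_c) = −70(ω_r−ω_c),  ω_r=0, ω_s=1
Stage 2: 32(1−ω_c) = −70(0−ω_c)  ⇒  102ω_c = 32  ⇒  ω_c = 16/51
  ⇒ ω_c²/ω_s² = 16/51
Coupling ω_s² = ω_s¹ ⇒ overall = 70/23 × 16/51 = 1120/1173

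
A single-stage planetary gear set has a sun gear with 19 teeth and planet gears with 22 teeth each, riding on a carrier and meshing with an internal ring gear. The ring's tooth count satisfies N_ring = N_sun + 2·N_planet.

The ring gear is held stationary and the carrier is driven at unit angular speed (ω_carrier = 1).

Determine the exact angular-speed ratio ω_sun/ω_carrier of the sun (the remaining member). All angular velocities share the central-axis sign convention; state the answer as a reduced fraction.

N_ring = 19 + 2·22 = 63
19(ω_s−ω_c) = −63(ω_r−ω_c),  ω_r=0, ω_c=1
ω_s = 1 − (63/19)(0−1) = 82/19
ω_s/ω_c = 82/19

82/19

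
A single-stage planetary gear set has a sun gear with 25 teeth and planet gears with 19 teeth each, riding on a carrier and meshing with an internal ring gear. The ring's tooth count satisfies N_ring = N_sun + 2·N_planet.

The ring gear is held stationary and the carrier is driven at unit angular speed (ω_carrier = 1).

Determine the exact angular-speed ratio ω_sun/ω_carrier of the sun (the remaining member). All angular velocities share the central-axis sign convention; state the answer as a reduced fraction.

N_ring = 25 + 2·19 = 63
25(ω_s−ω_c) = −63(ω_r−ω_c),  ω_r=0, ω_c=1
ω_s = 1 − (63/25)(0−1) = 88/25
ω_s/ω_c = 88/25

88/25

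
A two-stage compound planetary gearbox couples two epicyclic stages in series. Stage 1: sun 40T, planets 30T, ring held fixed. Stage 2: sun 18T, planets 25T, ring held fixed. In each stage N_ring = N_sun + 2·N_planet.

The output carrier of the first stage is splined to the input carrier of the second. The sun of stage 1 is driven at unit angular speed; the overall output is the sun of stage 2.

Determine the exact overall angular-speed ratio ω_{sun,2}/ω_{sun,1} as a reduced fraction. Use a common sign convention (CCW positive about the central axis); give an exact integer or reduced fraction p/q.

86/63

Stage 1: N_ring = 40 + 2·30 = 100
Stage 1: 40(ω_s−ω_c) = −100(ω_r−ω_c),  ω_r=0, ω_s=1
Stage 1: 40(1−ω_c) = −100(0−ω_c)  ⇒  140ω_c = 40  ⇒  ω_c = 2/7
  ⇒ ω_c¹/ω_s¹ = 2/7
Stage 2: N_ring = 18 + 2·25 = 68
Stage 2: 18(ω_s−ω_c) = −68(ω_r−ω_c),  ω_r=0, ω_c=1
Stage 2: ω_s = 1 − (68/18)(0−1) = 43/9
  ⇒ ω_s²/ω_c² = 43/9
Coupling ω_c² = ω_c¹ ⇒ overall = 2/7 × 43/9 = 86/63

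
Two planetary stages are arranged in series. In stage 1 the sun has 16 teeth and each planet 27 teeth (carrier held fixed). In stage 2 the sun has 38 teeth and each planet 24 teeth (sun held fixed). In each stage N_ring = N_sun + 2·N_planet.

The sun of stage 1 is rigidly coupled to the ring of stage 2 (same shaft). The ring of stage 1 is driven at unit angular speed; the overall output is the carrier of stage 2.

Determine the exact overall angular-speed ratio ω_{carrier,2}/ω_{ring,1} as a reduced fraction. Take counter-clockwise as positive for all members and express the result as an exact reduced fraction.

-1505/496

Stage 1: N_ring = 16 + 2·27 = 70
Stage 1: 16(ω_s−ω_c) = −70(ω_r−ω_c),  ω_c=0, ω_r=1
Stage 1: ω_s = 0 − (70/16)(1−0) = -35/8
  ⇒ ω_s¹/ω_r¹ = -35/8
Stage 2: N_ring = 38 + 2·24 = 86
Stage 2: 38(ω_s−ω_c) = −86(ω_r−ω_c),  ω_s=0, ω_r=1
Stage 2: 38(0−ω_c) = −86(1−ω_c)  ⇒  124ω_c = 86  ⇒  ω_c = 43/62
  ⇒ ω_c²/ω_r² = 43/62
Coupling ω_r² = ω_s¹ ⇒ overall = -35/8 × 43/62 = -1505/496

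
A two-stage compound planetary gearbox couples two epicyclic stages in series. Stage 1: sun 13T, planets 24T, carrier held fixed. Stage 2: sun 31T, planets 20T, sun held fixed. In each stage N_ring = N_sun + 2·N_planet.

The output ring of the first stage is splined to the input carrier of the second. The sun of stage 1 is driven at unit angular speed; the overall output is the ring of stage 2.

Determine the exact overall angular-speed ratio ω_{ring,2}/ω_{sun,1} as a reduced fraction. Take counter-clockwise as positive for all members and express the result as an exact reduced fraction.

-1326/4331

Stage 1: N_ring = 13 + 2·24 = 61
Stage 1: 13(ω_s−ω_c) = −61(ω_r−ω_c),  ω_c=0, ω_s=1
Stage 1: ω_r = 0 − (13/61)(1−0) = -13/61
  ⇒ ω_r¹/ω_s¹ = -13/61
Stage 2: N_ring = 31 + 2·20 = 71
Stage 2: 31(ω_s−ω_c) = −71(ω_r−ω_c),  ω_s=0, ω_c=1
Stage 2: ω_r = 1 − (31/71)(0−1) = 102/71
  ⇒ ω_r²/ω_c² = 102/71
Coupling ω_c² = ω_r¹ ⇒ overall = -13/61 × 102/71 = -1326/4331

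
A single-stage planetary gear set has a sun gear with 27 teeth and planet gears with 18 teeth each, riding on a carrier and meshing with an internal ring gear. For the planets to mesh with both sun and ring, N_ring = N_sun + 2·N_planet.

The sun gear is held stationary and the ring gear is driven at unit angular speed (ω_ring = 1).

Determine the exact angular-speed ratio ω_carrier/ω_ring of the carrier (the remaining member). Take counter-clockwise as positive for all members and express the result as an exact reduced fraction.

N_ring = 27 + 2·18 = 63
27(ω_s−ω_c) = −63(ω_r−ω_c),  ω_s=0, ω_r=1
27(0−ω_c) = −63(1−ω_c)  ⇒  90ω_c = 63  ⇒  ω_c = 7/10
ω_c/ω_r = 7/10

7/10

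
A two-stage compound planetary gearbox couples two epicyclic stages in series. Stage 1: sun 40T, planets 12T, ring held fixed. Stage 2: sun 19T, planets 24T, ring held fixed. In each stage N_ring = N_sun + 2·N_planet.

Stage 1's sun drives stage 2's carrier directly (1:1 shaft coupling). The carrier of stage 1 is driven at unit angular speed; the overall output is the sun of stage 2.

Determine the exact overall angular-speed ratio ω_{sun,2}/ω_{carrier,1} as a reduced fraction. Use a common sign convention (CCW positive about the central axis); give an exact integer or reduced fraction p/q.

1118/95

Stage 1: N_ring = 40 + 2·12 = 64
Stage 1: 40(ω_s−ω_c) = −64(ω_r−ω_c),  ω_r=0, ω_c=1
Stage 1: ω_s = 1 − (64/40)(0−1) = 13/5
  ⇒ ω_s¹/ω_c¹ = 13/5
Stage 2: N_ring = 19 + 2·24 = 67
Stage 2: 19(ω_s−ω_c) = −67(ω_r−ω_c),  ω_r=0, ω_c=1
Stage 2: ω_s = 1 − (67/19)(0−1) = 86/19
  ⇒ ω_s²/ω_c² = 86/19
Coupling ω_c² = ω_s¹ ⇒ overall = 13/5 × 86/19 = 1118/95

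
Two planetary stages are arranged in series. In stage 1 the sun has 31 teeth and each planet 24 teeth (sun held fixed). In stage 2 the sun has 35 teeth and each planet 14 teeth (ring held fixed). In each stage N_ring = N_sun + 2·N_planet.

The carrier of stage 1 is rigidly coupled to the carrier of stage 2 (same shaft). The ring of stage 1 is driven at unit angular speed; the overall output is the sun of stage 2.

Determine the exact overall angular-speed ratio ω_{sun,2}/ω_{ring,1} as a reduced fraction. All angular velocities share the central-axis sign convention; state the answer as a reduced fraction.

553/275

Stage 1: N_ring = 31 + 2·24 = 79
Stage 1: 31(ω_s−ω_c) = −79(ω_r−ω_c),  ω_s=0, ω_r=1
Stage 1: 31(0−ω_c) = −79(1−ω_c)  ⇒  110ω_c = 79  ⇒  ω_c = 79/110
  ⇒ ω_c¹/ω_r¹ = 79/110
Stage 2: N_ring = 35 + 2·14 = 63
Stage 2: 35(ω_s−ω_c) = −63(ω_r−ω_c),  ω_r=0, ω_c=1
Stage 2: ω_s = 1 − (63/35)(0−1) = 14/5
  ⇒ ω_s²/ω_c² = 14/5
Coupling ω_c² = ω_c¹ ⇒ overall = 79/110 × 14/5 = 553/275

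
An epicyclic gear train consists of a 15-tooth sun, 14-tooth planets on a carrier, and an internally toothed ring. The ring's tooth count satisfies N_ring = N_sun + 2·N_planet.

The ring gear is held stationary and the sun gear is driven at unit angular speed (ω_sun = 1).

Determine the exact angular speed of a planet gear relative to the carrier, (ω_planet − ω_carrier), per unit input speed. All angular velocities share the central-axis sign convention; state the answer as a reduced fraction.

-645/812

N_ring = 15 + 2·14 = 43
15(ω_s−ω_c) = −43(ω_r−ω_c),  ω_r=0, ω_s=1
15(1−ω_c) = −43(0−ω_c)  ⇒  58ω_c = 15  ⇒  ω_c = 15/58
sun–planet: 15·(1−15/58) = −14·(ω_p−ω_c)  ⇒  ω_p−ω_c = −(15/14)·(43/58) = -645/812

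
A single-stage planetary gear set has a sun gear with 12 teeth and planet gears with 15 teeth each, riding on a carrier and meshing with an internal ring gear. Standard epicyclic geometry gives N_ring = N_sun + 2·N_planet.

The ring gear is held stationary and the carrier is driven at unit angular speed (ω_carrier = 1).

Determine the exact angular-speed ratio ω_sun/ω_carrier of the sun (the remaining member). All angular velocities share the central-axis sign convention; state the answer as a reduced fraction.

9/2

N_ring = 12 + 2·15 = 42
12(ω_s−ω_c) = −42(ω_r−ω_c),  ω_r=0, ω_c=1
ω_s = 1 − (42/12)(0−1) = 9/2
ω_s/ω_c = 9/2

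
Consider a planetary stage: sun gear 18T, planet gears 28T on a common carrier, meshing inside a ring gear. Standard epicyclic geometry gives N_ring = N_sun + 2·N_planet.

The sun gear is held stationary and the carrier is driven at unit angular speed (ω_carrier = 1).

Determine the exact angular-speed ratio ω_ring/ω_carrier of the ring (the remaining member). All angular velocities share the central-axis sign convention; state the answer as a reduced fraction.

N_ring = 18 + 2·28 = 74
18(ω_s−ω_c) = −74(ω_r−ω_c),  ω_s=0, ω_c=1
ω_r = 1 − (18/74)(0−1) = 46/37
ω_r/ω_c = 46/37

46/37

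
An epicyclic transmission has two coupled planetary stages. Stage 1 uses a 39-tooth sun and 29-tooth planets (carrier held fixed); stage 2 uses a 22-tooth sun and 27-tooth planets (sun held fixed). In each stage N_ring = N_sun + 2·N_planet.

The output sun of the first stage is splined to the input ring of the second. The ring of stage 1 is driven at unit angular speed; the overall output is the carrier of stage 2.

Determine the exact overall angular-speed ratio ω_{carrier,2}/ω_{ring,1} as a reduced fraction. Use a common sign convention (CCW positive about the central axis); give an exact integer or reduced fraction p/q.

-3686/1911

Stage 1: N_ring = 39 + 2·29 = 97
Stage 1: 39(ω_s−ω_c) = −97(ω_r−ω_c),  ω_c=0, ω_r=1
Stage 1: ω_s = 0 − (97/39)(1−0) = -97/39
  ⇒ ω_s¹/ω_r¹ = -97/39
Stage 2: N_ring = 22 + 2·27 = 76
Stage 2: 22(ω_s−ω_c) = −76(ω_r−ω_c),  ω_s=0, ω_r=1
Stage 2: 22(0−ω_c) = −76(1−ω_c)  ⇒  98ω_c = 76  ⇒  ω_c = 38/49
  ⇒ ω_c²/ω_r² = 38/49
Coupling ω_r² = ω_s¹ ⇒ overall = -97/39 × 38/49 = -3686/1911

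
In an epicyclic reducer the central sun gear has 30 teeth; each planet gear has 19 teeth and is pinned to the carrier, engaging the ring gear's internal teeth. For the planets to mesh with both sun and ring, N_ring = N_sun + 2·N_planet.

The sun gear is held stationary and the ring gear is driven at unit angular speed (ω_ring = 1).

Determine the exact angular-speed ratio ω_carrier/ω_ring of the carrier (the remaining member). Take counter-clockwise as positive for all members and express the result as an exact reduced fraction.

N_ring = 30 + 2·19 = 68
30(ω_s−ω_c) = −68(ω_r−ω_c),  ω_s=0, ω_r=1
30(0−ω_c) = −68(1−ω_c)  ⇒  98ω_c = 68  ⇒  ω_c = 34/49
ω_c/ω_r = 34/49

34/49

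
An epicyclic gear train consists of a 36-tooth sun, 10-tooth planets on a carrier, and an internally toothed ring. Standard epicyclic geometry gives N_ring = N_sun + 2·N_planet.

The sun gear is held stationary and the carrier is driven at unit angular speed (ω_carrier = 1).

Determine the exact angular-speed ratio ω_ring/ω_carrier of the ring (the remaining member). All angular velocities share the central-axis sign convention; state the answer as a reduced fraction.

N_ring = 36 + 2·10 = 56
36(ω_s−ω_c) = −56(ω_r−ω_c),  ω_s=0, ω_c=1
ω_r = 1 − (36/56)(0−1) = 23/14
ω_r/ω_c = 23/14

23/14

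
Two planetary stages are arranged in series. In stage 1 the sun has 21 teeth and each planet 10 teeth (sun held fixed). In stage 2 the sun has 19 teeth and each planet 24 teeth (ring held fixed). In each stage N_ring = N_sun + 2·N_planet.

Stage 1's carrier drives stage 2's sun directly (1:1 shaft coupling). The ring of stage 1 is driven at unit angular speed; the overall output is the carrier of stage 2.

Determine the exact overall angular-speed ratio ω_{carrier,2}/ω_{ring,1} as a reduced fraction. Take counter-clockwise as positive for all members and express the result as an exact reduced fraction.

Stage 1: N_ring = 21 + 2·10 = 41
Stage 1: 21(ω_s−ω_c) = −41(ω_r−ω_c),  ω_s=0, ω_r=1
Stage 1: 21(0−ω_c) = −41(1−ω_c)  ⇒  62ω_c = 41  ⇒  ω_c = 41/62
  ⇒ ω_c¹/ω_r¹ = 41/62
Stage 2: N_ring = 19 + 2·24 = 67
Stage 2: 19(ω_s−ω_c) = −67(ω_r−ω_c),  ω_r=0, ω_s=1
Stage 2: 19(1−ω_c) = −67(0−ω_c)  ⇒  86ω_c = 19  ⇒  ω_c = 19/86
  ⇒ ω_c²/ω_s² = 19/86
Coupling ω_s² = ω_c¹ ⇒ overall = 41/62 × 19/86 = 779/5332

779/5332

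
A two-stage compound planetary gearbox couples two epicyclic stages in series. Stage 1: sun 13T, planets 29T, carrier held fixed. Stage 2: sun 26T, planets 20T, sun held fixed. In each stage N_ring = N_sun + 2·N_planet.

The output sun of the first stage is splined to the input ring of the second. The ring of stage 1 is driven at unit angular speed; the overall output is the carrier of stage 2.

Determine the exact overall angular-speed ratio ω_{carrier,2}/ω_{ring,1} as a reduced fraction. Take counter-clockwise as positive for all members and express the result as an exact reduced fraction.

Stage 1: N_ring = 13 + 2·29 = 71
Stage 1: 13(ω_s−ω_c) = −71(ω_r−ω_c),  ω_c=0, ω_r=1
Stage 1: ω_s = 0 − (71/13)(1−0) = -71/13
  ⇒ ω_s¹/ω_r¹ = -71/13
Stage 2: N_ring = 26 + 2·20 = 66
Stage 2: 26(ω_s−ω_c) = −66(ω_r−ω_c),  ω_s=0, ω_r=1
Stage 2: 26(0−ω_c) = −66(1−ω_c)  ⇒  92ω_c = 66  ⇒  ω_c = 33/46
  ⇒ ω_c²/ω_r² = 33/46
Coupling ω_r² = ω_s¹ ⇒ overall = -71/13 × 33/46 = -2343/598

-2343/598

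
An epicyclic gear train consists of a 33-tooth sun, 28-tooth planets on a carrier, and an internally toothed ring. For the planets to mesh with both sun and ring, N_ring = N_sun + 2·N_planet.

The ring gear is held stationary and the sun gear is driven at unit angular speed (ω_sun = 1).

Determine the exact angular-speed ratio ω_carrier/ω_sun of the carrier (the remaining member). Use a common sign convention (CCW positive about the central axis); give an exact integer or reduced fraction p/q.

N_ring = 33 + 2·28 = 89
33(ω_s−ω_c) = −89(ω_r−ω_c),  ω_r=0, ω_s=1
33(1−ω_c) = −89(0−ω_c)  ⇒  122ω_c = 33  ⇒  ω_c = 33/122
ω_c/ω_s = 33/122

33/122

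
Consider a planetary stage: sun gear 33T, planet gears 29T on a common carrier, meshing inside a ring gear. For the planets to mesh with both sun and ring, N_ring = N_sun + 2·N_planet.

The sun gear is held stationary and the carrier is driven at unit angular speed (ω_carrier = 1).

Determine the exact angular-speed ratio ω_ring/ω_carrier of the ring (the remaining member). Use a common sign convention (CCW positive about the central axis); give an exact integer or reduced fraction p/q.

N_ring = 33 + 2·29 = 91
33(ω_s−ω_c) = −91(ω_r−ω_c),  ω_s=0, ω_c=1
ω_r = 1 − (33/91)(0−1) = 124/91
ω_r/ω_c = 124/91

124/91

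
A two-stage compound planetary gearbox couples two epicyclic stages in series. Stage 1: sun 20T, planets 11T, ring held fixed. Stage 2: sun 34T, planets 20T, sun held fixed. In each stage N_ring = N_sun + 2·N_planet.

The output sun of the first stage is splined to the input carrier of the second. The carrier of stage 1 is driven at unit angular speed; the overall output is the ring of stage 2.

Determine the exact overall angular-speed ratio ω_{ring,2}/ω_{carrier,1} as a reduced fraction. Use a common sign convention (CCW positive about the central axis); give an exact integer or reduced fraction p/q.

837/185

Stage 1: N_ring = 20 + 2·11 = 42
Stage 1: 20(ω_s−ω_c) = −42(ω_r−ω_c),  ω_r=0, ω_c=1
Stage 1: ω_s = 1 − (42/20)(0−1) = 31/10
  ⇒ ω_s¹/ω_c¹ = 31/10
Stage 2: N_ring = 34 + 2·20 = 74
Stage 2: 34(ω_s−ω_c) = −74(ω_r−ω_c),  ω_s=0, ω_c=1
Stage 2: ω_r = 1 − (34/74)(0−1) = 54/37
  ⇒ ω_r²/ω_c² = 54/37
Coupling ω_c² = ω_s¹ ⇒ overall = 31/10 × 54/37 = 837/185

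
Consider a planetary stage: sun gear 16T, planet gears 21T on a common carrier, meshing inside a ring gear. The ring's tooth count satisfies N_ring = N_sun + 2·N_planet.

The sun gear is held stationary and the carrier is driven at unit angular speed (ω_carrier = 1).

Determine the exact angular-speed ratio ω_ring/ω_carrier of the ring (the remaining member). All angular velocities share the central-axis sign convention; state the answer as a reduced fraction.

37/29

N_ring = 16 + 2·21 = 58
16(ω_s−ω_c) = −58(ω_r−ω_c),  ω_s=0, ω_c=1
ω_r = 1 − (16/58)(0−1) = 37/29
ω_r/ω_c = 37/29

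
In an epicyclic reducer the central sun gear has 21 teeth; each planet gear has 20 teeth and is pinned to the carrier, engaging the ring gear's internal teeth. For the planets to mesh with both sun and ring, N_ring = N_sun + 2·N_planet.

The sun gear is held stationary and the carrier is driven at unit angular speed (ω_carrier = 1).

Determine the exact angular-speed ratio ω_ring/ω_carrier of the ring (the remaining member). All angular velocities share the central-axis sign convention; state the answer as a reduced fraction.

N_ring = 21 + 2·20 = 61
21(ω_s−ω_c) = −61(ω_r−ω_c),  ω_s=0, ω_c=1
ω_r = 1 − (21/61)(0−1) = 82/61
ω_r/ω_c = 82/61

82/61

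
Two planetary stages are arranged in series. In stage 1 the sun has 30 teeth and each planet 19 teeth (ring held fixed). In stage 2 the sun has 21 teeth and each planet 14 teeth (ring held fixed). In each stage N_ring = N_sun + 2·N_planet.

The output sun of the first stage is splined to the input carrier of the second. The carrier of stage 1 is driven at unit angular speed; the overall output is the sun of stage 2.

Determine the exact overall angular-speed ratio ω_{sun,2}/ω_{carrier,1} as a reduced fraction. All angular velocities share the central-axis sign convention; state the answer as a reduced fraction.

Stage 1: N_ring = 30 + 2·19 = 68
Stage 1: 30(ω_s−ω_c) = −68(ω_r−ω_c),  ω_r=0, ω_c=1
Stage 1: ω_s = 1 − (68/30)(0−1) = 49/15
  ⇒ ω_s¹/ω_c¹ = 49/15
Stage 2: N_ring = 21 + 2·14 = 49
Stage 2: 21(ω_s−ω_c) = −49(ω_r−ω_c),  ω_r=0, ω_c=1
Stage 2: ω_s = 1 − (49/21)(0−1) = 10/3
  ⇒ ω_s²/ω_c² = 10/3
Coupling ω_c² = ω_s¹ ⇒ overall = 49/15 × 10/3 = 98/9

98/9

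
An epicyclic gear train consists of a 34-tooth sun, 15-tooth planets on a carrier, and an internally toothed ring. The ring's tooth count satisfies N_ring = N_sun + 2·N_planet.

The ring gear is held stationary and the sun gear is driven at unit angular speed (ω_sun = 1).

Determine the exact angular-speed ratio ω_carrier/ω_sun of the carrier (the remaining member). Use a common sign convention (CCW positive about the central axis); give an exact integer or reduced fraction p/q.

17/49

N_ring = 34 + 2·15 = 64
34(ω_s−ω_c) = −64(ω_r−ω_c),  ω_r=0, ω_s=1
34(1−ω_c) = −64(0−ω_c)  ⇒  98ω_c = 34  ⇒  ω_c = 17/49
ω_c/ω_s = 17/49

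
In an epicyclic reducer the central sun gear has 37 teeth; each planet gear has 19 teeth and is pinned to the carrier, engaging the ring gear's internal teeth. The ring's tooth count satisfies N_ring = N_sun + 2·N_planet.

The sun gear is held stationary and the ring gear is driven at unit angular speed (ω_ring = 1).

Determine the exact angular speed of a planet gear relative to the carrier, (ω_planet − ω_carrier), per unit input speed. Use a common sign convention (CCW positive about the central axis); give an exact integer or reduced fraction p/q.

2775/2128

N_ring = 37 + 2·19 = 75
37(ω_s−ω_c) = −75(ω_r−ω_c),  ω_s=0, ω_r=1
37(0−ω_c) = −75(1−ω_c)  ⇒  112ω_c = 75  ⇒  ω_c = 75/112
sun–planet: 37·(0−75/112) = −19·(ω_p−ω_c)  ⇒  ω_p−ω_c = −(37/19)·(-75/112) = 2775/2128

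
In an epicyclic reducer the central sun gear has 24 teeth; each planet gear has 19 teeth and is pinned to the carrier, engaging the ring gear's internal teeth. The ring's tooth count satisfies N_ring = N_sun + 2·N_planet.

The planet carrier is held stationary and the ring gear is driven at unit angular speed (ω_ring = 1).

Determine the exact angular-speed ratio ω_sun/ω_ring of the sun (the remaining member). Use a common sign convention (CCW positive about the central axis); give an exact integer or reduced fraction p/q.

N_ring = 24 + 2·19 = 62
24(ω_s−ω_c) = −62(ω_r−ω_c),  ω_c=0, ω_r=1
ω_s = 0 − (62/24)(1−0) = -31/12
ω_s/ω_r = -31/12

-31/12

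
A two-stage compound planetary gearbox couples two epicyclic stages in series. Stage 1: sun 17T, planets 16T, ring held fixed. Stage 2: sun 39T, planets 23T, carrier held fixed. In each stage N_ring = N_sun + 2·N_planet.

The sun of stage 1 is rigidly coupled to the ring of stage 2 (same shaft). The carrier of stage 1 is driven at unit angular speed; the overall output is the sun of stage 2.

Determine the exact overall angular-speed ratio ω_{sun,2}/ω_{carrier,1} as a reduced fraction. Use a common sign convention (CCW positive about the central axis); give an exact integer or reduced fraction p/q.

Stage 1: N_ring = 17 + 2·16 = 49
Stage 1: 17(ω_s−ω_c) = −49(ω_r−ω_c),  ω_r=0, ω_c=1
Stage 1: ω_s = 1 − (49/17)(0−1) = 66/17
  ⇒ ω_s¹/ω_c¹ = 66/17
Stage 2: N_ring = 39 + 2·23 = 85
Stage 2: 39(ω_s−ω_c) = −85(ω_r−ω_c),  ω_c=0, ω_r=1
Stage 2: ω_s = 0 − (85/39)(1−0) = -85/39
  ⇒ ω_s²/ω_r² = -85/39
Coupling ω_r² = ω_s¹ ⇒ overall = 66/17 × -85/39 = -110/13

-110/13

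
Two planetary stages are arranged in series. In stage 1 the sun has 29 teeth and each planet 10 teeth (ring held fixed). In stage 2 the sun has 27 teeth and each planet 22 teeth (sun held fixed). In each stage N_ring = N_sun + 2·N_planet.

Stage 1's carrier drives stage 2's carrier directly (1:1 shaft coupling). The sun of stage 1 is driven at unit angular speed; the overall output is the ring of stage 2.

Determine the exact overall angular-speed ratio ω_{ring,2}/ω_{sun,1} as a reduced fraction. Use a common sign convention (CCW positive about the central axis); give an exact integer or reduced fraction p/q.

1421/2769

Stage 1: N_ring = 29 + 2·10 = 49
Stage 1: 29(ω_s−ω_c) = −49(ω_r−ω_c),  ω_r=0, ω_s=1
Stage 1: 29(1−ω_c) = −49(0−ω_c)  ⇒  78ω_c = 29  ⇒  ω_c = 29/78
  ⇒ ω_c¹/ω_s¹ = 29/78
Stage 2: N_ring = 27 + 2·22 = 71
Stage 2: 27(ω_s−ω_c) = −71(ω_r−ω_c),  ω_s=0, ω_c=1
Stage 2: ω_r = 1 − (27/71)(0−1) = 98/71
  ⇒ ω_r²/ω_c² = 98/71
Coupling ω_c² = ω_c¹ ⇒ overall = 29/78 × 98/71 = 1421/2769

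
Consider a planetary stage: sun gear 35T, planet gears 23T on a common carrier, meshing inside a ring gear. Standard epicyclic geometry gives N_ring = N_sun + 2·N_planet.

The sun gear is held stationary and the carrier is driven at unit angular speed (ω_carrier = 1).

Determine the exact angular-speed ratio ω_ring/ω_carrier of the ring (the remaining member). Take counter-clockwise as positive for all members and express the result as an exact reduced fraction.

N_ring = 35 + 2·23 = 81
35(ω_s−ω_c) = −81(ω_r−ω_c),  ω_s=0, ω_c=1
ω_r = 1 − (35/81)(0−1) = 116/81
ω_r/ω_c = 116/81

116/81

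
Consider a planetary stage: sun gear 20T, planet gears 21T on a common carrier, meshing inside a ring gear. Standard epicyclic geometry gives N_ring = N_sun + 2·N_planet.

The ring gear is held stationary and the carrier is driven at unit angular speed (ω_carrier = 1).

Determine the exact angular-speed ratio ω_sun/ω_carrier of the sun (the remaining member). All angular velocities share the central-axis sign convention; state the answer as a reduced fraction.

N_ring = 20 + 2·21 = 62
20(ω_s−ω_c) = −62(ω_r−ω_c),  ω_r=0, ω_c=1
ω_s = 1 − (62/20)(0−1) = 41/10
ω_s/ω_c = 41/10

41/10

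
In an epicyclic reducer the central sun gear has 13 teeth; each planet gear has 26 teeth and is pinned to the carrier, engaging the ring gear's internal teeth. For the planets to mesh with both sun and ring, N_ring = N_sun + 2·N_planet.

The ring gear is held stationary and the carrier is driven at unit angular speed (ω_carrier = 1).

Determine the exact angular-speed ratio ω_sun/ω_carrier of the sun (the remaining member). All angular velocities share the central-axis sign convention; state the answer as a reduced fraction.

N_ring = 13 + 2·26 = 65
13(ω_s−ω_c) = −65(ω_r−ω_c),  ω_r=0, ω_c=1
ω_s = 1 − (65/13)(0−1) = 6
ω_s/ω_c = 6

6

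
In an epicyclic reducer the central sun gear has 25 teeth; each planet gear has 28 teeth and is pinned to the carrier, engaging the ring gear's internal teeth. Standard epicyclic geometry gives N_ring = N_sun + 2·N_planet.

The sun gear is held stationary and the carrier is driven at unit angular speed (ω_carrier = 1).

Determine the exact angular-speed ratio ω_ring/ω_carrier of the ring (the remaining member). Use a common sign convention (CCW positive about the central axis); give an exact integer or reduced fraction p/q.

106/81

N_ring = 25 + 2·28 = 81
25(ω_s−ω_c) = −81(ω_r−ω_c),  ω_s=0, ω_c=1
ω_r = 1 − (25/81)(0−1) = 106/81
ω_r/ω_c = 106/81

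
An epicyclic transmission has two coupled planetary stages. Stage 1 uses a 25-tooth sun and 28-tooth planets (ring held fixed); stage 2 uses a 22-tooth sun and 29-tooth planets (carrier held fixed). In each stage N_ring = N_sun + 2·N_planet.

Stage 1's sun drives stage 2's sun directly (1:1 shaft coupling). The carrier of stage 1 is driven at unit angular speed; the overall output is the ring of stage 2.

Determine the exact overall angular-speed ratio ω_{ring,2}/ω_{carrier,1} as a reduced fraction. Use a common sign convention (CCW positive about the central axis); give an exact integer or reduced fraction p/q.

-583/500

Stage 1: N_ring = 25 + 2·28 = 81
Stage 1: 25(ω_s−ω_c) = −81(ω_r−ω_c),  ω_r=0, ω_c=1
Stage 1: ω_s = 1 − (81/25)(0−1) = 106/25
  ⇒ ω_s¹/ω_c¹ = 106/25
Stage 2: N_ring = 22 + 2·29 = 80
Stage 2: 22(ω_s−ω_c) = −80(ω_r−ω_c),  ω_c=0, ω_s=1
Stage 2: ω_r = 0 − (22/80)(1−0) = -11/40
  ⇒ ω_r²/ω_s² = -11/40
Coupling ω_s² = ω_s¹ ⇒ overall = 106/25 × -11/40 = -583/500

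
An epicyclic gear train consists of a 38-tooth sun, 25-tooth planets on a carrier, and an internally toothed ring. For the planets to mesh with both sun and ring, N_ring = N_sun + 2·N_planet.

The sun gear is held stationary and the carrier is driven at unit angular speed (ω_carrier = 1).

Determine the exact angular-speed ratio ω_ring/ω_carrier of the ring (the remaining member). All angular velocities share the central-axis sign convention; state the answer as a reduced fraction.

63/44

N_ring = 38 + 2·25 = 88
38(ω_s−ω_c) = −88(ω_r−ω_c),  ω_s=0, ω_c=1
ω_r = 1 − (38/88)(0−1) = 63/44
ω_r/ω_c = 63/44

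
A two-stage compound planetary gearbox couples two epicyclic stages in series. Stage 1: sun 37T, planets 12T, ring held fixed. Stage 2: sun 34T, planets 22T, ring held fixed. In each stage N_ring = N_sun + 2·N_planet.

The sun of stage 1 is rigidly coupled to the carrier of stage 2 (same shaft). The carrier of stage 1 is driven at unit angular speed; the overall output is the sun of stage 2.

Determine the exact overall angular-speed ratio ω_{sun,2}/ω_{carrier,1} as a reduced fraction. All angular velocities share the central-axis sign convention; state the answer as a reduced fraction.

Stage 1: N_ring = 37 + 2·12 = 61
Stage 1: 37(ω_s−ω_c) = −61(ω_r−ω_c),  ω_r=0, ω_c=1
Stage 1: ω_s = 1 − (61/37)(0−1) = 98/37
  ⇒ ω_s¹/ω_c¹ = 98/37
Stage 2: N_ring = 34 + 2·22 = 78
Stage 2: 34(ω_s−ω_c) = −78(ω_r−ω_c),  ω_r=0, ω_c=1
Stage 2: ω_s = 1 − (78/34)(0−1) = 56/17
  ⇒ ω_s²/ω_c² = 56/17
Coupling ω_c² = ω_s¹ ⇒ overall = 98/37 × 56/17 = 5488/629

5488/629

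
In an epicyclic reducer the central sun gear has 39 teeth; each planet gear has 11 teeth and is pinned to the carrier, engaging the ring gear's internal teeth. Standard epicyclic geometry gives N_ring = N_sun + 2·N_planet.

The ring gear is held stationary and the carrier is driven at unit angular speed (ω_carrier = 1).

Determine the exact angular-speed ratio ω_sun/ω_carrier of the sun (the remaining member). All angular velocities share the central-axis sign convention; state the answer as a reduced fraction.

N_ring = 39 + 2·11 = 61
39(ω_s−ω_c) = −61(ω_r−ω_c),  ω_r=0, ω_c=1
ω_s = 1 − (61/39)(0−1) = 100/39
ω_s/ω_c = 100/39

100/39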